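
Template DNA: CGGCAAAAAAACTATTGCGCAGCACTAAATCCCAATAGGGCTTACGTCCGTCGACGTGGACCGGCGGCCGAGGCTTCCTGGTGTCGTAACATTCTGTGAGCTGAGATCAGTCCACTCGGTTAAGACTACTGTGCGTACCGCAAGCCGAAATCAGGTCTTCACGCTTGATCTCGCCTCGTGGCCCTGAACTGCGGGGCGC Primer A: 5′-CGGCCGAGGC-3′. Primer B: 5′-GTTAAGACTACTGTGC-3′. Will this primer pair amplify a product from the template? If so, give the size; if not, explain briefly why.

No product — both primers anneal to the same strand and extend in the same direction.

Primer A (CGGCCGAGGC) matches the top strand at positions 65–74 (3' end points downstream).
Primer B (GTTAAGACTACTGTGC) also matches the top strand directly, at positions 119–134 — its reverse complement GCACAGTAGTCTTAAC is not present.
Both primers anneal to the bottom strand with 3' ends pointing the same way, so neither can prime synthesis back toward the other.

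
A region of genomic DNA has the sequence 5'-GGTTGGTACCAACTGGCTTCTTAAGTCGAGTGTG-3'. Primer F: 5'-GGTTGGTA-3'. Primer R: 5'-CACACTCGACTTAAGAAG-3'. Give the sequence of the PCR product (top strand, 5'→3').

Forward primer GGTTGGTA is found on the top strand at positions 1–8.
The reverse primer's reverse complement is CTTCTTAAGTCGAGTGTG, which matches the template at positions 17–34.
The product is the template from position 1 through 34 (34 bp).

5'-GGTTGGTACCAACTGGCTTCTTAAGTCGAGTGTG-3'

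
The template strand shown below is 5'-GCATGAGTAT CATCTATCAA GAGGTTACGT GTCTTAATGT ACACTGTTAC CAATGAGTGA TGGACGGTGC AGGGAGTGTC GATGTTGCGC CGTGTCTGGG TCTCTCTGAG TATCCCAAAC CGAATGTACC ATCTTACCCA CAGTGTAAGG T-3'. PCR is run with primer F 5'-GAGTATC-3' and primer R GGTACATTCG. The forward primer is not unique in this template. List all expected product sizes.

The forward primer GAGTATC matches the top strand at positions 5–11, 108–114.
The reverse primer's reverse complement is CGAATGTACC, matching at positions 121–130.
Each forward site pairs with the reverse site to give a product ending at position 130: sizes 126, 23 bp.

126 bp, 23 bp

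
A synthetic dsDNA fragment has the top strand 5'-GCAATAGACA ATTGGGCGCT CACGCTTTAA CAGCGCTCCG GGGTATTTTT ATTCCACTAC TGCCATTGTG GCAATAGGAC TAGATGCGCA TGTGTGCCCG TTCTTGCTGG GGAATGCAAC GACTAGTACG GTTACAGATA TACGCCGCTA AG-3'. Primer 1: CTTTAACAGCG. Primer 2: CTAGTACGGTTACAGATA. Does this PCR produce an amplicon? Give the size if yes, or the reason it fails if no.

Primer 1 (CTTTAACAGCG) matches the top strand at positions 25–35 (3' end points downstream).
Primer 2 (CTAGTACGGTTACAGATA) also matches the top strand directly, at positions 123–140 — its reverse complement TATCTGTAACCGTACTAG is not present.
Both primers anneal to the bottom strand with 3' ends pointing the same way, so neither can prime synthesis back toward the other.

No product — both primers anneal to the same strand and extend in the same direction.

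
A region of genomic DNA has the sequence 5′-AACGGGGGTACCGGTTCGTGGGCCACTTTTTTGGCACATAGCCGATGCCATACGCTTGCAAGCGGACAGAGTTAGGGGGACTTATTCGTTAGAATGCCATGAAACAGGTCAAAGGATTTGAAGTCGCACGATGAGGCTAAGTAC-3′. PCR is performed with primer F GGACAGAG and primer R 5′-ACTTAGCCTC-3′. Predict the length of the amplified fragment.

Forward primer GGACAGAG is found on the top strand at positions 64–71.
The reverse primer's reverse complement is GAGGCTAAGT, which matches the template at positions 133–142.
Product length = (reverse-primer end) − (forward-primer start) + 1 = 142 − 64 + 1 = 79 bp.

79 bp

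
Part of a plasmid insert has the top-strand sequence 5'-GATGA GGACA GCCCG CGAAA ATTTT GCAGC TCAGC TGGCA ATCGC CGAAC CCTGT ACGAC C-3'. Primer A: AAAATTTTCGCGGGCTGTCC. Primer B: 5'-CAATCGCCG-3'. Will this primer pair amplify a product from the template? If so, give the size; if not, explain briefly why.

Primer A (AAAATTTTCGCGGGCTGTCC) has reverse complement GGACAGCCCGCGAAAATTTT, which matches the top strand at positions 6–25; primer A anneals to the top strand there with its 3' end pointing upstream toward position 6.
Primer B (CAATCGCCG) matches the top strand directly at positions 39–47; it anneals to the bottom strand with its 3' end pointing downstream toward position 47.
The 3' ends diverge (primer A extends toward position 1, primer B toward position 61), so the primers never converge on a shared product.

No product — the primers' 3' ends point away from each other.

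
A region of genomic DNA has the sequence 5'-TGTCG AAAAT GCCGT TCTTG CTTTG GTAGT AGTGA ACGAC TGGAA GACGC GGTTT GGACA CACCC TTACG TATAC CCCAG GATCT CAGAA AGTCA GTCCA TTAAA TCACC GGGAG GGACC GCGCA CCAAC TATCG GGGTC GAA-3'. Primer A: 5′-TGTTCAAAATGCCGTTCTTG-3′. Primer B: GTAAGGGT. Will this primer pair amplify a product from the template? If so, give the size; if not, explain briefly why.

No product — primer A has no binding site in the template.

Primer A (TGTTCAAAATGCCGTTCTTG) does not match the top strand, and its reverse complement CAAGAACGGCATTTTGAACA does not match either.
With no annealing site for primer A, no amplification occurs.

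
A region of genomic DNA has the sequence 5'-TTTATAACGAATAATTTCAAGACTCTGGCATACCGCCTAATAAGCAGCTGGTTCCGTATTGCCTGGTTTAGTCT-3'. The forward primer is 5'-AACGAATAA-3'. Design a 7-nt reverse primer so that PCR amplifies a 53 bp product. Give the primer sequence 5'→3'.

The forward primer binds at positions 6–14, so a 53 bp product ends at position 6 + 53 − 1 = 58.
The reverse primer anneals to the top strand over positions 52–58, i.e. to TTCCGTA.
Its sequence written 5'→3' is the reverse complement: TACGGAA.

5'-TACGGAA-3'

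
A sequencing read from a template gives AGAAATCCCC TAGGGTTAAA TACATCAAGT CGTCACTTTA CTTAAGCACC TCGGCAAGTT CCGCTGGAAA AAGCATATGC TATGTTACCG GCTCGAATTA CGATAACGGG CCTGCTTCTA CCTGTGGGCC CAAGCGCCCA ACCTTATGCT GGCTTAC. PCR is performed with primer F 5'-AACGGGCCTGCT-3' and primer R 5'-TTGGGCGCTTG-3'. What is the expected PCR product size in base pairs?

The forward primer matches the template at positions 105–116.
Taking the reverse complement of TTGGGCGCTTG gives CAAGCGCCCAA, found at positions 131–141 on the template; the primer anneals here to the top strand with its 3' end pointing upstream.
Product length = (reverse-primer end) − (forward-primer start) + 1 = 141 − 105 + 1 = 37 bp.

37 bp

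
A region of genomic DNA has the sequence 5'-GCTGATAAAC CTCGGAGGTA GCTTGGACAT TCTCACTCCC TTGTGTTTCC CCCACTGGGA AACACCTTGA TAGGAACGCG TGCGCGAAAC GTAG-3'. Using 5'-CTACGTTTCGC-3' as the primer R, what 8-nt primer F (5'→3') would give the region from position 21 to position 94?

5'-GCTTGGAC-3'

The reverse primer's reverse complement GCGAAACGTAG matches the template at positions 84–94; the product starts at position 21.
The forward primer is identical to the top strand over positions 21–28: GCTTGGAC.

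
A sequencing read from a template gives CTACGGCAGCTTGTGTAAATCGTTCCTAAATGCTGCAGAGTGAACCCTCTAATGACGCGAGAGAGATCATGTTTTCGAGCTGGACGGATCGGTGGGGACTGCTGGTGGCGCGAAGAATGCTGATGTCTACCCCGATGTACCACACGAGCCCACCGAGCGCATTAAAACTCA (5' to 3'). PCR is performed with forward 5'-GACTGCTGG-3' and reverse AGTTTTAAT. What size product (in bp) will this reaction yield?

Scanning the template, GACTGCTGG occurs at positions 97–105; this primer anneals to the bottom strand there with its 3' end pointing downstream.
Taking the reverse complement of AGTTTTAAT gives ATTAAAACT, found at positions 161–169 on the template; the primer anneals here to the top strand with its 3' end pointing upstream.
Amplicon spans positions 97–169: 73 bp.

73 bp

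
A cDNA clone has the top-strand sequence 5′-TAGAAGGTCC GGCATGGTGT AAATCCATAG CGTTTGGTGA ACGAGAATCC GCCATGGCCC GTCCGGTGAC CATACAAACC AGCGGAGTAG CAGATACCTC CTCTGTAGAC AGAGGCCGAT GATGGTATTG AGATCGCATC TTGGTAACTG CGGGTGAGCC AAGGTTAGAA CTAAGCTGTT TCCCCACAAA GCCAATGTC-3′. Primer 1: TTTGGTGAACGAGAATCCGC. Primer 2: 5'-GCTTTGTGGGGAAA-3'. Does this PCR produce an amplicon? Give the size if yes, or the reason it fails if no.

Primer 1 (TTTGGTGAACGAGAATCCGC) matches the top strand at positions 33–52; it acts as a forward primer.
Primer 2's reverse complement is TTTCCCCACAAAGC, matching the top strand at positions 179–192; it acts as a reverse primer.
The 3' ends face each other across positions 33–192, giving a 160 bp product.

Yes — a 160 bp product.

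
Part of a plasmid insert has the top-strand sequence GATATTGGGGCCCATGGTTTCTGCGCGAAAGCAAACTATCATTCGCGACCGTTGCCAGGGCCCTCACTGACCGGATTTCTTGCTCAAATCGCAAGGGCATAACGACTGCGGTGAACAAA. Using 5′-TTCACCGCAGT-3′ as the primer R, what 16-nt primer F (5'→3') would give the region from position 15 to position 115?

The reverse primer's reverse complement ACTGCGGTGAA matches the template at positions 105–115; the product starts at position 15.
The forward primer is identical to the top strand over positions 15–30: TGGTTTCTGCGCGAAA.

5'-TGGTTTCTGCGCGAAA-3'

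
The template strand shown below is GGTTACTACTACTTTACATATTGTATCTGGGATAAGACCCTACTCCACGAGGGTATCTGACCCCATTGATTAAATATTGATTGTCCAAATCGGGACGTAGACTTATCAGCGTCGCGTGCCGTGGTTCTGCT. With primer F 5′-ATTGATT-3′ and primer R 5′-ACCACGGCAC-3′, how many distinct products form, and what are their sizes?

Two products: 61 bp, 50 bp

The forward primer ATTGATT matches the top strand at positions 65–71, 76–82.
The reverse primer's reverse complement is GTGCCGTGGT, matching at positions 116–125.
Each forward site pairs with the reverse site to give a product ending at position 125: sizes 61, 50 bp.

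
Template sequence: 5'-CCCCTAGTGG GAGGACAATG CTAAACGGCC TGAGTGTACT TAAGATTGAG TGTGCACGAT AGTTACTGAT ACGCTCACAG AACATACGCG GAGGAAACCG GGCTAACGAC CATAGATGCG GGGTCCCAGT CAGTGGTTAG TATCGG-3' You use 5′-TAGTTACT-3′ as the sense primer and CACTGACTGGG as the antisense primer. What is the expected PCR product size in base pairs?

Scanning the template, TAGTTACT occurs at positions 60–67; this primer anneals to the bottom strand there with its 3' end pointing downstream.
Taking the reverse complement of CACTGACTGGG gives CCCAGTCAGTG, found at positions 125–135 on the template; the primer anneals here to the top strand with its 3' end pointing upstream.
The product runs from position 60 to position 135, so its length is 135 − 60 + 1 = 76 bp.

76 bp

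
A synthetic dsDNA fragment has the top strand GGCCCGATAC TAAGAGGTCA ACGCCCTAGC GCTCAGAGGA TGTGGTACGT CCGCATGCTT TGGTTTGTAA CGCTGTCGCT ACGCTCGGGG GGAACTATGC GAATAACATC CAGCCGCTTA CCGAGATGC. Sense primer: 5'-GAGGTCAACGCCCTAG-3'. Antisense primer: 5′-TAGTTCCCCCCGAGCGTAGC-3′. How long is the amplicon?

84 bp

Scanning the template, GAGGTCAACGCCCTAG occurs at positions 14–29; this primer anneals to the bottom strand there with its 3' end pointing downstream.
Reverse complement of the reverse primer: GCTACGCTCGGGGGGAACTA. This occurs on the top strand at positions 78–97.
Product length = (reverse-primer end) − (forward-primer start) + 1 = 97 − 14 + 1 = 84 bp.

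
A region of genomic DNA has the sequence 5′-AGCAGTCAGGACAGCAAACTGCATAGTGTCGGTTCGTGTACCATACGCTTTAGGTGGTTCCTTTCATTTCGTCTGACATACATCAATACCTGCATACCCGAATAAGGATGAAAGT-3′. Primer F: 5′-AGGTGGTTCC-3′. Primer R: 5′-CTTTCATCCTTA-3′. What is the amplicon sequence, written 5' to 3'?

The forward primer matches the template at positions 52–61.
Taking the reverse complement of CTTTCATCCTTA gives TAAGGATGAAAG, found at positions 103–114 on the template; the primer anneals here to the top strand with its 3' end pointing upstream.
The product is the template from position 52 through 114 (63 bp).

5'-AGGTGGTTCCTTTCATTTCGTCTGACATACATCAATACCTGCATACCCGAATAAGGATGAAAG-3'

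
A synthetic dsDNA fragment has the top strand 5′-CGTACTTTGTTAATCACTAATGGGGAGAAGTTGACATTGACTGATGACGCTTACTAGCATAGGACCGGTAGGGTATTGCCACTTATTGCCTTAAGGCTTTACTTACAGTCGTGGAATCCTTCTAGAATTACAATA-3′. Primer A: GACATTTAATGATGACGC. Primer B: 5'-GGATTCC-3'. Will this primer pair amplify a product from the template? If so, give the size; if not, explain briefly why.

Primer A (GACATTTAATGATGACGC) does not match the top strand, and its reverse complement GCGTCATCATTAAATGTC does not match either.
With no annealing site for primer A, no amplification occurs.

No product — primer A has no binding site in the template.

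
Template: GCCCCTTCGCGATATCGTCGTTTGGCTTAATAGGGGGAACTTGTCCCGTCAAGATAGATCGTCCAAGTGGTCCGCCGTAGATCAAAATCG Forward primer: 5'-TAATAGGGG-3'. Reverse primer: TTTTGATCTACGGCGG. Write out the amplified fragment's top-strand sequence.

5'-TAATAGGGGGAACTTGTCCCGTCAAGATAGATCGTCCAAGTGGTCCGCCGTAGATCAAAA-3'

The forward primer matches the template at positions 28–36.
Taking the reverse complement of TTTTGATCTACGGCGG gives CCGCCGTAGATCAAAA, found at positions 72–87 on the template; the primer anneals here to the top strand with its 3' end pointing upstream.
The product is the template from position 28 through 87 (60 bp).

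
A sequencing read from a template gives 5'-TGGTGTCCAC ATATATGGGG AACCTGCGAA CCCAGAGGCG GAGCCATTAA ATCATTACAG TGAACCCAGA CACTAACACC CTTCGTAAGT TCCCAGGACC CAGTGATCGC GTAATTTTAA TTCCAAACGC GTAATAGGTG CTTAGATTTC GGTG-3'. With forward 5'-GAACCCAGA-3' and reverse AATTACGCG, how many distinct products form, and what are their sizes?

Two products: 89 bp, 55 bp

The forward primer GAACCCAGA matches the top strand at positions 28–36, 62–70.
The reverse primer's reverse complement is CGCGTAATT, matching at positions 108–116.
Each forward site pairs with the reverse site to give a product ending at position 116: sizes 89, 55 bp.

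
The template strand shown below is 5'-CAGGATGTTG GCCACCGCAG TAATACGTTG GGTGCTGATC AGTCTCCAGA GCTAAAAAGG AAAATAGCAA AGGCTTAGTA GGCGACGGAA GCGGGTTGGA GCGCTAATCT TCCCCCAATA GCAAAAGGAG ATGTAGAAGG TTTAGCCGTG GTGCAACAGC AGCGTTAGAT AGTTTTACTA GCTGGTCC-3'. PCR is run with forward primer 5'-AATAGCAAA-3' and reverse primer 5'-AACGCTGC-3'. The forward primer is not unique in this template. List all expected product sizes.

The forward primer AATAGCAAA matches the top strand at positions 63–71, 117–125.
The reverse primer's reverse complement is GCAGCGTT, matching at positions 159–166.
Each forward site pairs with the reverse site to give a product ending at position 166: sizes 104, 50 bp.

104 bp, 50 bp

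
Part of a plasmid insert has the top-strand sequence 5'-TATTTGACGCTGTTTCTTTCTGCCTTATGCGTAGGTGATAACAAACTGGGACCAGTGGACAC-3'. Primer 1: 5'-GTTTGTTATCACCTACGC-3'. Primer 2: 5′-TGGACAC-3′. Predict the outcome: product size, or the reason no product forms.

Primer 1 (GTTTGTTATCACCTACGC) has reverse complement GCGTAGGTGATAACAAAC, which matches the top strand at positions 29–46; primer 1 anneals to the top strand there with its 3' end pointing upstream toward position 29.
Primer 2 (TGGACAC) matches the top strand directly at positions 56–62; it anneals to the bottom strand with its 3' end pointing downstream toward position 62.
The 3' ends diverge (primer 1 extends toward position 1, primer 2 toward position 62), so the primers never converge on a shared product.

No product — the primers' 3' ends point away from each other.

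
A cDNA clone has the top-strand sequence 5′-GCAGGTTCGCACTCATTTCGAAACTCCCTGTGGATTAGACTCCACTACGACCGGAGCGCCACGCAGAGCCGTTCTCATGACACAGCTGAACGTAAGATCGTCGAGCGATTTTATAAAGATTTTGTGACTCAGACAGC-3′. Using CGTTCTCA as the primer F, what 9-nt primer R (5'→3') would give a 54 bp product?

5'-AAAATCTTT-3'

The forward primer binds at positions 70–77, so a 54 bp product ends at position 70 + 54 − 1 = 123.
The reverse primer anneals to the top strand over positions 115–123, i.e. to AAAGATTTT.
Its sequence written 5'→3' is the reverse complement: AAAATCTTT.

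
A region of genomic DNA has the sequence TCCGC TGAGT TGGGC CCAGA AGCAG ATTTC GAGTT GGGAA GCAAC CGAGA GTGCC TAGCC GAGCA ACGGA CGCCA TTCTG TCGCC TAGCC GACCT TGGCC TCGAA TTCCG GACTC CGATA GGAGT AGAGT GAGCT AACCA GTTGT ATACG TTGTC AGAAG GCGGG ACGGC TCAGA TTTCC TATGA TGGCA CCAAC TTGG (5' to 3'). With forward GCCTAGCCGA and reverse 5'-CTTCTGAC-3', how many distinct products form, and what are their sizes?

The forward primer GCCTAGCCGA matches the top strand at positions 53–62, 83–92.
The reverse primer's reverse complement is GTCAGAAG, matching at positions 153–160.
Each forward site pairs with the reverse site to give a product ending at position 160: sizes 108, 78 bp.

Two products: 108 bp, 78 bp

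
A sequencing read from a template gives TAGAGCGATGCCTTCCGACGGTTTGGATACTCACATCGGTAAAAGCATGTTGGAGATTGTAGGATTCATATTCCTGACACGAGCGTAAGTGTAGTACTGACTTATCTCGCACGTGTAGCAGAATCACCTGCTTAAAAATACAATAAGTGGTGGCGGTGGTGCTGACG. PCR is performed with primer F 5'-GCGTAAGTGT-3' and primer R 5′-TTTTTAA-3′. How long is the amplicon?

Scanning the template, GCGTAAGTGT occurs at positions 83–92; this primer anneals to the bottom strand there with its 3' end pointing downstream.
The reverse primer's reverse complement is TTAAAAA, which matches the template at positions 132–138.
Product length = (reverse-primer end) − (forward-primer start) + 1 = 138 − 83 + 1 = 56 bp.

56 bp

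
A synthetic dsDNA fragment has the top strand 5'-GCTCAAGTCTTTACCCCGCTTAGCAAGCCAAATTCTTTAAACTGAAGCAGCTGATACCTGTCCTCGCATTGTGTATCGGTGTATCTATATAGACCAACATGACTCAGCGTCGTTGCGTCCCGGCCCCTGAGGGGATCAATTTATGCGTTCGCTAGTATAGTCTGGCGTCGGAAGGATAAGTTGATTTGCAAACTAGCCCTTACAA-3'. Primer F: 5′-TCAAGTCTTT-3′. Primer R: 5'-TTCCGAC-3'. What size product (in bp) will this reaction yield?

Scanning the template, TCAAGTCTTT occurs at positions 3–12; this primer anneals to the bottom strand there with its 3' end pointing downstream.
Reverse complement of the reverse primer: GTCGGAA. This occurs on the top strand at positions 167–173.
Product length = (reverse-primer end) − (forward-primer start) + 1 = 173 − 3 + 1 = 171 bp.

171 bp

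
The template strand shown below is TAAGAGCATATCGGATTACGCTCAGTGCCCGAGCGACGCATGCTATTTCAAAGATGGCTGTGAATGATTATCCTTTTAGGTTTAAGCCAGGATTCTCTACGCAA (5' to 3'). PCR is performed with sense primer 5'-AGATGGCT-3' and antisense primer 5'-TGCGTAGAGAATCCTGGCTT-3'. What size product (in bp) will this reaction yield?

Forward primer AGATGGCT is found on the top strand at positions 52–59.
Taking the reverse complement of TGCGTAGAGAATCCTGGCTT gives AAGCCAGGATTCTCTACGCA, found at positions 84–103 on the template; the primer anneals here to the top strand with its 3' end pointing upstream.
Product length = (reverse-primer end) − (forward-primer start) + 1 = 103 − 52 + 1 = 52 bp.

52 bp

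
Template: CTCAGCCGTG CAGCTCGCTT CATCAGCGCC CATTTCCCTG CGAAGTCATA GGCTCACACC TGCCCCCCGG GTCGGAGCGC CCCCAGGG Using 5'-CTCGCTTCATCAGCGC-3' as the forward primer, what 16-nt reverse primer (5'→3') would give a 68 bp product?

The forward primer binds at positions 14–29, so a 68 bp product ends at position 14 + 68 − 1 = 81.
The reverse primer anneals to the top strand over positions 66–81, i.e. to CCCGGGTCGGAGCGCC.
Its sequence written 5'→3' is the reverse complement: GGCGCTCCGACCCGGG.

5'-GGCGCTCCGACCCGGG-3'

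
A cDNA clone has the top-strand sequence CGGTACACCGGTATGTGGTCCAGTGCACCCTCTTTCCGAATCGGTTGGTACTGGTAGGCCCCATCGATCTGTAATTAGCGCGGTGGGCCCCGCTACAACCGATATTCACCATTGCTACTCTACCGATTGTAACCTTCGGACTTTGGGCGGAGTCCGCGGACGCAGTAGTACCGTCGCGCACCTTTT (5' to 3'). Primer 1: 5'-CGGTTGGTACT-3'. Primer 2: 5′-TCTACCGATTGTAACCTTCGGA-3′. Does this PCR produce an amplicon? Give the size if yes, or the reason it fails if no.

No product — both primers anneal to the same strand and extend in the same direction.

Primer 1 (CGGTTGGTACT) matches the top strand at positions 42–52 (3' end points downstream).
Primer 2 (TCTACCGATTGTAACCTTCGGA) also matches the top strand directly, at positions 119–140 — its reverse complement TCCGAAGGTTACAATCGGTAGA is not present.
Both primers anneal to the bottom strand with 3' ends pointing the same way, so neither can prime synthesis back toward the other.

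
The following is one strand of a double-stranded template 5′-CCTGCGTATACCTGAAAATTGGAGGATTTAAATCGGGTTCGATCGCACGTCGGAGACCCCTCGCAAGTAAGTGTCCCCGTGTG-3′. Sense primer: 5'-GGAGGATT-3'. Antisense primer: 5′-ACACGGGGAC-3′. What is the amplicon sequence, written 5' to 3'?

Scanning the template, GGAGGATT occurs at positions 21–28; this primer anneals to the bottom strand there with its 3' end pointing downstream.
The reverse primer's reverse complement is GTCCCCGTGT, which matches the template at positions 73–82.
The product is the template from position 21 through 82 (62 bp).

5'-GGAGGATTTAAATCGGGTTCGATCGCACGTCGGAGACCCCTCGCAAGTAAGTGTCCCCGTGT-3'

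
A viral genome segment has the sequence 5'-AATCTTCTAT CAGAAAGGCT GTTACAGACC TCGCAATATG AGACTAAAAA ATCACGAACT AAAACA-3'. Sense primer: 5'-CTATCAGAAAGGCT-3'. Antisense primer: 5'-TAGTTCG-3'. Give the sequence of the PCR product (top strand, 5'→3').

5'-CTATCAGAAAGGCTGTTACAGACCTCGCAATATGAGACTAAAAAATCACGAACTA-3'

Forward primer CTATCAGAAAGGCT is found on the top strand at positions 7–20.
The reverse primer's reverse complement is CGAACTA, which matches the template at positions 55–61.
The product is the template from position 7 through 61 (55 bp).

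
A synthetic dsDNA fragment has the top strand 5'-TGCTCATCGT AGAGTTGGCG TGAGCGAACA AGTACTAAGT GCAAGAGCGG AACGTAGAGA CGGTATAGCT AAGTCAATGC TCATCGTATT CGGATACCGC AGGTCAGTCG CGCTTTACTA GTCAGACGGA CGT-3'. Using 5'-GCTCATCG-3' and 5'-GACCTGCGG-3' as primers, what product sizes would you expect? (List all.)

The forward primer GCTCATCG matches the top strand at positions 2–9, 79–86.
The reverse primer's reverse complement is CCGCAGGTC, matching at positions 97–105.
Each forward site pairs with the reverse site to give a product ending at position 105: sizes 104, 27 bp.

104 bp, 27 bp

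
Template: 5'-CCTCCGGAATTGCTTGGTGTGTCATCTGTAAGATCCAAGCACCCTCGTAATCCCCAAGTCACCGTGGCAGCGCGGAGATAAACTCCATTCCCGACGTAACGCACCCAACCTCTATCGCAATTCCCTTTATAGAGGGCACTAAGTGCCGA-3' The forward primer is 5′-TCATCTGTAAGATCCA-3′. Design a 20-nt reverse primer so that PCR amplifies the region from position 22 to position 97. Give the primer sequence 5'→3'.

5'-ACGTCGGGAATGGAGTTTAT-3'

The product's 3' end on the top strand is position 97.
The reverse primer anneals to the top strand over positions 78–97, i.e. to ATAAACTCCATTCCCGACGT.
Its sequence written 5'→3' is the reverse complement: ACGTCGGGAATGGAGTTTAT.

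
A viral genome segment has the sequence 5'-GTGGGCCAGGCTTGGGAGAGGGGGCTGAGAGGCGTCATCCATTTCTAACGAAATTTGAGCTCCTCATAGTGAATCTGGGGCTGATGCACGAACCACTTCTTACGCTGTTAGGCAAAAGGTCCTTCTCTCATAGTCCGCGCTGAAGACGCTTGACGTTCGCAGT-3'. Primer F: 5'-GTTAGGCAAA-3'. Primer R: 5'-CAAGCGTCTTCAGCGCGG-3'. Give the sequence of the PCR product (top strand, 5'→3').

Forward primer GTTAGGCAAA is found on the top strand at positions 107–116.
The reverse primer's reverse complement is CCGCGCTGAAGACGCTTG, which matches the template at positions 135–152.
The product is the template from position 107 through 152 (46 bp).

5'-GTTAGGCAAAAGGTCCTTCTCTCATAGTCCGCGCTGAAGACGCTTG-3'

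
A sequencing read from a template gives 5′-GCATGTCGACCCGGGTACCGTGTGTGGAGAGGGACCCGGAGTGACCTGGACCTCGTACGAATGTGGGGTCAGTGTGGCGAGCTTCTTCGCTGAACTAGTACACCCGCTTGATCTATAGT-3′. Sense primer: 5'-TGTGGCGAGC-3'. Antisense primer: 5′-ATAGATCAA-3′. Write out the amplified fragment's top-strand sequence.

Forward primer TGTGGCGAGC is found on the top strand at positions 73–82.
Taking the reverse complement of ATAGATCAA gives TTGATCTAT, found at positions 108–116 on the template; the primer anneals here to the top strand with its 3' end pointing upstream.
The product is the template from position 73 through 116 (44 bp).

5'-TGTGGCGAGCTTCTTCGCTGAACTAGTACACCCGCTTGATCTAT-3'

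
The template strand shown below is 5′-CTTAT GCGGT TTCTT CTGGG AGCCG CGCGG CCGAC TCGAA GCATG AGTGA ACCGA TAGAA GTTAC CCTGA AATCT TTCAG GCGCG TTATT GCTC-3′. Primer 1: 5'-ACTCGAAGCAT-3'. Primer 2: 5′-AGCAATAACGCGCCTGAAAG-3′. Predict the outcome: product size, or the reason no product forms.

Primer 1 (ACTCGAAGCAT) matches the top strand at positions 34–44; it acts as a forward primer.
Primer 2's reverse complement is CTTTCAGGCGCGTTATTGCT, matching the top strand at positions 74–93; it acts as a reverse primer.
The 3' ends face each other across positions 34–93, giving a 60 bp product.

Yes — a 60 bp product.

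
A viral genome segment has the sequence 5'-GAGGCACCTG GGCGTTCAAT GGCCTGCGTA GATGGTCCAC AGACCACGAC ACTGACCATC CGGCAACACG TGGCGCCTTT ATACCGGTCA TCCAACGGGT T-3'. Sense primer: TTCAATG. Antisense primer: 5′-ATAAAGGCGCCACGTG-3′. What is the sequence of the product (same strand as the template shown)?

5'-TTCAATGGCCTGCGTAGATGGTCCACAGACCACGACACTGACCATCCGGCAACACGTGGCGCCTTTAT-3'

The forward primer matches the template at positions 15–21.
Taking the reverse complement of ATAAAGGCGCCACGTG gives CACGTGGCGCCTTTAT, found at positions 67–82 on the template; the primer anneals here to the top strand with its 3' end pointing upstream.
The product is the template from position 15 through 82 (68 bp).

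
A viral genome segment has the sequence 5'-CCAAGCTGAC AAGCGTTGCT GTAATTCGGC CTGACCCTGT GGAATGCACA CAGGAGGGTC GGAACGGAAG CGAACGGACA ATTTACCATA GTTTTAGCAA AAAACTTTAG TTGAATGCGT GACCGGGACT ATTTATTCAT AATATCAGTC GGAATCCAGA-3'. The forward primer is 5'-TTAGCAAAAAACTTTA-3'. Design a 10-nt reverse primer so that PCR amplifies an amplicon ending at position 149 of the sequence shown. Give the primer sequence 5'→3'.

The forward primer binds at positions 94–109; the product's 3' end on the top strand is position 149.
The reverse primer anneals to the top strand over positions 140–149, i.e. to TAATATCAGT.
Its sequence written 5'→3' is the reverse complement: ACTGATATTA.

5'-ACTGATATTA-3'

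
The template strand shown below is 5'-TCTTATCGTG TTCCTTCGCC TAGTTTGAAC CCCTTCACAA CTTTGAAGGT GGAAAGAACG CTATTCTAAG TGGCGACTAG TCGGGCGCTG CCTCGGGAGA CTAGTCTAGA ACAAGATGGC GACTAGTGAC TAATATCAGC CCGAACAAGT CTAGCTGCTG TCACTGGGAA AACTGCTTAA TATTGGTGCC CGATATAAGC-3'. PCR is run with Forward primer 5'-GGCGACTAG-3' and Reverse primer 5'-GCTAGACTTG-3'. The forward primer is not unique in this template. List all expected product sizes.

The forward primer GGCGACTAG matches the top strand at positions 72–80, 118–126.
The reverse primer's reverse complement is CAAGTCTAGC, matching at positions 146–155.
Each forward site pairs with the reverse site to give a product ending at position 155: sizes 84, 38 bp.

84 bp, 38 bp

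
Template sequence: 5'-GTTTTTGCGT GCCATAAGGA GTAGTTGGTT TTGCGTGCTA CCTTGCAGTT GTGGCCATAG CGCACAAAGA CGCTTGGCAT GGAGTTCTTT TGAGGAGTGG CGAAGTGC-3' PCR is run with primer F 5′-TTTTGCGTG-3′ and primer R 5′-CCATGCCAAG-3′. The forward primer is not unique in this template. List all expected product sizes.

80 bp, 54 bp

The forward primer TTTTGCGTG matches the top strand at positions 3–11, 29–37.
The reverse primer's reverse complement is CTTGGCATGG, matching at positions 73–82.
Each forward site pairs with the reverse site to give a product ending at position 82: sizes 80, 54 bp.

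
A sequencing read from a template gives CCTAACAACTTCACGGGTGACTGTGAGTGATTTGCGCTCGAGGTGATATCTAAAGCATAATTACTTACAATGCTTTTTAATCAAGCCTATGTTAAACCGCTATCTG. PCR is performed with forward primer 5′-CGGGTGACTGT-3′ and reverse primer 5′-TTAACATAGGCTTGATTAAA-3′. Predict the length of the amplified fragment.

82 bp

Forward primer CGGGTGACTGT is found on the top strand at positions 14–24.
Reverse complement of the reverse primer: TTTAATCAAGCCTATGTTAA. This occurs on the top strand at positions 76–95.
The product runs from position 14 to position 95, so its length is 95 − 14 + 1 = 82 bp.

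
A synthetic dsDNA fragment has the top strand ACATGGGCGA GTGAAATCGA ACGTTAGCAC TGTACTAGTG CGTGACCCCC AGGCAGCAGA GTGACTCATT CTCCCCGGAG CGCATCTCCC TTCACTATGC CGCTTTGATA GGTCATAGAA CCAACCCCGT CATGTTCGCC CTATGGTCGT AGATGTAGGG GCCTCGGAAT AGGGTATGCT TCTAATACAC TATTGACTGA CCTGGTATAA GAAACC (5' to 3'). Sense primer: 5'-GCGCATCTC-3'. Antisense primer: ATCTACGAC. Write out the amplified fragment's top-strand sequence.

5'-GCGCATCTCCCTTCACTATGCCGCTTTGATAGGTCATAGAACCAACCCCGTCATGTTCGCCCTATGGTCGTAGAT-3'

Forward primer GCGCATCTC is found on the top strand at positions 80–88.
Reverse complement of the reverse primer: GTCGTAGAT. This occurs on the top strand at positions 146–154.
The product is the template from position 80 through 154 (75 bp).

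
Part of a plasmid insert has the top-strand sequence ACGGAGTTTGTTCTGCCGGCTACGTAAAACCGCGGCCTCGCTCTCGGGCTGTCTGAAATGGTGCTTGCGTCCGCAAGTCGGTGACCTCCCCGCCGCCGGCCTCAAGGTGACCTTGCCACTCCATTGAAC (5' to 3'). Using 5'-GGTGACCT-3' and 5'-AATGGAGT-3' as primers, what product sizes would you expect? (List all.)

The forward primer GGTGACCT matches the top strand at positions 80–87, 106–113.
The reverse primer's reverse complement is ACTCCATT, matching at positions 118–125.
Each forward site pairs with the reverse site to give a product ending at position 125: sizes 46, 20 bp.

46 bp, 20 bp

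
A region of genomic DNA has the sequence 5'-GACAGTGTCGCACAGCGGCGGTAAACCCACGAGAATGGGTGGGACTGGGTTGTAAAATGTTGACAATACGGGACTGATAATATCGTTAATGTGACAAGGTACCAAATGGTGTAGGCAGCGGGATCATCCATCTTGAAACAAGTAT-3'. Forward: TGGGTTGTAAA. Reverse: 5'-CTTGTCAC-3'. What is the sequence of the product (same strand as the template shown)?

5'-TGGGTTGTAAAATGTTGACAATACGGGACTGATAATATCGTTAATGTGACAAG-3'

The forward primer matches the template at positions 46–56.
The reverse primer's reverse complement is GTGACAAG, which matches the template at positions 91–98.
The product is the template from position 46 through 98 (53 bp).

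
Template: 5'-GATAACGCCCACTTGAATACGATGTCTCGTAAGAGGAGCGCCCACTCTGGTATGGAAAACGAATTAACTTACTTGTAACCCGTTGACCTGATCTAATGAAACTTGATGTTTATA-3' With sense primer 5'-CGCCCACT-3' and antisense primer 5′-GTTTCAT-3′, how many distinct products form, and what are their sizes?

The forward primer CGCCCACT matches the top strand at positions 6–13, 39–46.
The reverse primer's reverse complement is ATGAAAC, matching at positions 96–102.
Each forward site pairs with the reverse site to give a product ending at position 102: sizes 97, 64 bp.

Two products: 97 bp, 64 bp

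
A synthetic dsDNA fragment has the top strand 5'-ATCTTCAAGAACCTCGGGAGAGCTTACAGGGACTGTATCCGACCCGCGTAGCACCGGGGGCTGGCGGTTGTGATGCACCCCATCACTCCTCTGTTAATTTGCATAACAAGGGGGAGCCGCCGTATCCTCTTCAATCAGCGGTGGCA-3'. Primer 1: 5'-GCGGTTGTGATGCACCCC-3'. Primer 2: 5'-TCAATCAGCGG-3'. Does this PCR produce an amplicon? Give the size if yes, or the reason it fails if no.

Primer 1 (GCGGTTGTGATGCACCCC) matches the top strand at positions 64–81 (3' end points downstream).
Primer 2 (TCAATCAGCGG) also matches the top strand directly, at positions 131–141 — its reverse complement CCGCTGATTGA is not present.
Both primers anneal to the bottom strand with 3' ends pointing the same way, so neither can prime synthesis back toward the other.

No product — both primers anneal to the same strand and extend in the same direction.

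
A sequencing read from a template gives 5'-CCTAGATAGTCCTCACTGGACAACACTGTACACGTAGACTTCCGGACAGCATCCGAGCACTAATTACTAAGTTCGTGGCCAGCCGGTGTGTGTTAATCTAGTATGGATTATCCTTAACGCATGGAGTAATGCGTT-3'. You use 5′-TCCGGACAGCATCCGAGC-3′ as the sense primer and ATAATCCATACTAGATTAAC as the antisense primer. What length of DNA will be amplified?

71 bp

The forward primer matches the template at positions 41–58.
Taking the reverse complement of ATAATCCATACTAGATTAAC gives GTTAATCTAGTATGGATTAT, found at positions 92–111 on the template; the primer anneals here to the top strand with its 3' end pointing upstream.
Product length = (reverse-primer end) − (forward-primer start) + 1 = 111 − 41 + 1 = 71 bp.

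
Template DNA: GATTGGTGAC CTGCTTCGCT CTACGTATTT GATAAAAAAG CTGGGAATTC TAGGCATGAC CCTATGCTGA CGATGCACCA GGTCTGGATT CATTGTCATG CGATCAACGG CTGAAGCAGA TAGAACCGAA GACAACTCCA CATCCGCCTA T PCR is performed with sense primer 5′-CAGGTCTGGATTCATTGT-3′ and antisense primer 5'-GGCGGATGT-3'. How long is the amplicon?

Forward primer CAGGTCTGGATTCATTGT is found on the top strand at positions 79–96.
Reverse complement of the reverse primer: ACATCCGCC. This occurs on the top strand at positions 140–148.
Amplicon spans positions 79–148: 70 bp.

70 bp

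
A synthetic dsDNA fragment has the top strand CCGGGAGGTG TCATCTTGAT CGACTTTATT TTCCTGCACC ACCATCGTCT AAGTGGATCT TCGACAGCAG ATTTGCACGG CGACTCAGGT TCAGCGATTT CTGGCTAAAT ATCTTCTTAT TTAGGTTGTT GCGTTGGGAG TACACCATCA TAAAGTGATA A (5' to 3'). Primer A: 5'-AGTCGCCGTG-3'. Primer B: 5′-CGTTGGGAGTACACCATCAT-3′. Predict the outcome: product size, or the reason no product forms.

No product — the primers' 3' ends point away from each other.

Primer A (AGTCGCCGTG) has reverse complement CACGGCGACT, which matches the top strand at positions 76–85; primer A anneals to the top strand there with its 3' end pointing upstream toward position 76.
Primer B (CGTTGGGAGTACACCATCAT) matches the top strand directly at positions 132–151; it anneals to the bottom strand with its 3' end pointing downstream toward position 151.
The 3' ends diverge (primer A extends toward position 1, primer B toward position 161), so the primers never converge on a shared product.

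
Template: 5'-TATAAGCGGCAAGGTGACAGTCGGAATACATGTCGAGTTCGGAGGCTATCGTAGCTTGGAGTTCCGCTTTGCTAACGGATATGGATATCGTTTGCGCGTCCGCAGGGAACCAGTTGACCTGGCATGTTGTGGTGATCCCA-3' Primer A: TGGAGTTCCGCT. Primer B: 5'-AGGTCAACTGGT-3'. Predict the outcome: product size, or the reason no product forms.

Primer A (TGGAGTTCCGCT) matches the top strand at positions 57–68; it acts as a forward primer.
Primer B's reverse complement is ACCAGTTGACCT, matching the top strand at positions 109–120; it acts as a reverse primer.
The 3' ends face each other across positions 57–120, giving a 64 bp product.

Yes — a 64 bp product.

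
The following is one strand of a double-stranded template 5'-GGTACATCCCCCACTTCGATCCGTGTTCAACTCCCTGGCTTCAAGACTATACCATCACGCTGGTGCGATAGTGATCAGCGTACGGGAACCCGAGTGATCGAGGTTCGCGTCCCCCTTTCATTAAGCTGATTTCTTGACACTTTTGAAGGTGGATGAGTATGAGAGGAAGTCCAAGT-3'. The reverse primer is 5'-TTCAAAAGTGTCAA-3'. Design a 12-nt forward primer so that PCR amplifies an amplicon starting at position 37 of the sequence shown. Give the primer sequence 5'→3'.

5'-GGCTTCAAGACT-3'

The reverse primer's reverse complement TTGACACTTTTGAA matches the template at positions 134–147; the product starts at position 37.
The forward primer is identical to the top strand over positions 37–48: GGCTTCAAGACT.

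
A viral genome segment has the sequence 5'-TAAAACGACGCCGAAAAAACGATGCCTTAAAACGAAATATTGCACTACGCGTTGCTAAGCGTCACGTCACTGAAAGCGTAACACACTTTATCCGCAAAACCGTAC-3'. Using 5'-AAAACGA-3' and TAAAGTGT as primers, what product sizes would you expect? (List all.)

The forward primer AAAACGA matches the top strand at positions 2–8, 16–22, 29–35.
The reverse primer's reverse complement is ACACTTTA, matching at positions 83–90.
Each forward site pairs with the reverse site to give a product ending at position 90: sizes 89, 75, 62 bp.

89 bp, 75 bp, 62 bp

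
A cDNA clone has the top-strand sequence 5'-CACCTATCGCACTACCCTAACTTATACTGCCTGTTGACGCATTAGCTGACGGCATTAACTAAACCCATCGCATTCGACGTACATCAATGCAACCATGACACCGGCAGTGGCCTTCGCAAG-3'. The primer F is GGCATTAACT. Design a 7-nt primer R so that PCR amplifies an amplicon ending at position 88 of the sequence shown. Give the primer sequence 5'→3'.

The forward primer binds at positions 51–60; the product's 3' end on the top strand is position 88.
The reverse primer anneals to the top strand over positions 82–88, i.e. to CATCAAT.
Its sequence written 5'→3' is the reverse complement: ATTGATG.

5'-ATTGATG-3'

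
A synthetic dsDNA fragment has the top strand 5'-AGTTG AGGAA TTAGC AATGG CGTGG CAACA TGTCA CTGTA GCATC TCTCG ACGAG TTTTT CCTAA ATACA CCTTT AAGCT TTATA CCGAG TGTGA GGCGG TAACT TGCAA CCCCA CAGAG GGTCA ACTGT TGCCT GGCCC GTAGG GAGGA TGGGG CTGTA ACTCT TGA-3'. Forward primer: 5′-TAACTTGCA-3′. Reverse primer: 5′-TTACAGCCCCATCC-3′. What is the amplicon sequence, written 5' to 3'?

The forward primer matches the template at positions 101–109.
Taking the reverse complement of TTACAGCCCCATCC gives GGATGGGGCTGTAA, found at positions 148–161 on the template; the primer anneals here to the top strand with its 3' end pointing upstream.
The product is the template from position 101 through 161 (61 bp).

5'-TAACTTGCAACCCCACAGAGGGTCAACTGTTGCCTGGCCCGTAGGGAGGATGGGGCTGTAA-3'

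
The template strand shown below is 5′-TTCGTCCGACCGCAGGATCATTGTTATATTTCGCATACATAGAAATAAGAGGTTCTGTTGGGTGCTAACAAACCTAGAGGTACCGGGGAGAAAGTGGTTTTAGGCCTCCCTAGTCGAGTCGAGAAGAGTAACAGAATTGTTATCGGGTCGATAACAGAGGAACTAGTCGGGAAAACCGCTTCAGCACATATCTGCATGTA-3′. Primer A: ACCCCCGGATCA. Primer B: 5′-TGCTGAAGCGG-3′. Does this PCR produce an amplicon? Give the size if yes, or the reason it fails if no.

Primer A (ACCCCCGGATCA) does not match the top strand, and its reverse complement TGATCCGGGGGT does not match either.
With no annealing site for primer A, no amplification occurs.

No product — primer A has no binding site in the template.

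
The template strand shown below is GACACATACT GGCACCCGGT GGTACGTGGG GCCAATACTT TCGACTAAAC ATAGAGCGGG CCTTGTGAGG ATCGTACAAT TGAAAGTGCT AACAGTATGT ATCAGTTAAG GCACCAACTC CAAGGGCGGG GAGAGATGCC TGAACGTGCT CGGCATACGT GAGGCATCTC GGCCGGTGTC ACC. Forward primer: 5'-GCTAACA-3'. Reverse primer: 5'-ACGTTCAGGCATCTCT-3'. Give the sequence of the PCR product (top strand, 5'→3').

5'-GCTAACAGTATGTATCAGTTAAGGCACCAACTCCAAGGGCGGGGAGAGATGCCTGAACGT-3'

Scanning the template, GCTAACA occurs at positions 88–94; this primer anneals to the bottom strand there with its 3' end pointing downstream.
The reverse primer's reverse complement is AGAGATGCCTGAACGT, which matches the template at positions 132–147.
The product is the template from position 88 through 147 (60 bp).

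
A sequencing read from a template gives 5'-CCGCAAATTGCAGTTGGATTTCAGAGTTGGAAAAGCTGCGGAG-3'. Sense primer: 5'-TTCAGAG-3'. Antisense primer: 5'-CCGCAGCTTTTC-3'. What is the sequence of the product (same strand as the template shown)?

Forward primer TTCAGAG is found on the top strand at positions 20–26.
Reverse complement of the reverse primer: GAAAAGCTGCGG. This occurs on the top strand at positions 30–41.
The product is the template from position 20 through 41 (22 bp).

5'-TTCAGAGTTGGAAAAGCTGCGG-3'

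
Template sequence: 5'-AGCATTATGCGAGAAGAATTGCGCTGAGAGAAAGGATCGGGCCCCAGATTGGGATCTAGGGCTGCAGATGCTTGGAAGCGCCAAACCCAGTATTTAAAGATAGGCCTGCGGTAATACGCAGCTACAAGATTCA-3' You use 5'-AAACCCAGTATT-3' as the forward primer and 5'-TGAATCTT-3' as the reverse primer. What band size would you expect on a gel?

51 bp

Scanning the template, AAACCCAGTATT occurs at positions 83–94; this primer anneals to the bottom strand there with its 3' end pointing downstream.
Taking the reverse complement of TGAATCTT gives AAGATTCA, found at positions 126–133 on the template; the primer anneals here to the top strand with its 3' end pointing upstream.
Amplicon spans positions 83–133: 51 bp.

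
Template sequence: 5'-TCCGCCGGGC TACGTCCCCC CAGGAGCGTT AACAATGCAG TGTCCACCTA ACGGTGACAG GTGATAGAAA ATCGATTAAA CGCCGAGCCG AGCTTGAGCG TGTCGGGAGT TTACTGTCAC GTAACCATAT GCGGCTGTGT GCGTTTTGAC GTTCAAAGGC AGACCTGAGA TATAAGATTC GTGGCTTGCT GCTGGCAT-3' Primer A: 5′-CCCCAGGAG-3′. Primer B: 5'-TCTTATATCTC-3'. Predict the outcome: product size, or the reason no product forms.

Primer A (CCCCAGGAG) matches the top strand at positions 18–26; it acts as a forward primer.
Primer B's reverse complement is GAGATATAAGA, matching the top strand at positions 167–177; it acts as a reverse primer.
The 3' ends face each other across positions 18–177, giving a 160 bp product.

Yes — a 160 bp product.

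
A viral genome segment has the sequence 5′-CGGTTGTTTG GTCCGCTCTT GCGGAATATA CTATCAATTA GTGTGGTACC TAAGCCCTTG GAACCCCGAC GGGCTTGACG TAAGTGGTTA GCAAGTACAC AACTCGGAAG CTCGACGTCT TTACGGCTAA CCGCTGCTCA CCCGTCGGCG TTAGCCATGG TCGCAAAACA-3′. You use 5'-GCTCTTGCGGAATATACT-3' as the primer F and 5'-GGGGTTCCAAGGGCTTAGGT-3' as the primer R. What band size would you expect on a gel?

53 bp

Forward primer GCTCTTGCGGAATATACT is found on the top strand at positions 15–32.
The reverse primer's reverse complement is ACCTAAGCCCTTGGAACCCC, which matches the template at positions 48–67.
The product runs from position 15 to position 67, so its length is 67 − 15 + 1 = 53 bp.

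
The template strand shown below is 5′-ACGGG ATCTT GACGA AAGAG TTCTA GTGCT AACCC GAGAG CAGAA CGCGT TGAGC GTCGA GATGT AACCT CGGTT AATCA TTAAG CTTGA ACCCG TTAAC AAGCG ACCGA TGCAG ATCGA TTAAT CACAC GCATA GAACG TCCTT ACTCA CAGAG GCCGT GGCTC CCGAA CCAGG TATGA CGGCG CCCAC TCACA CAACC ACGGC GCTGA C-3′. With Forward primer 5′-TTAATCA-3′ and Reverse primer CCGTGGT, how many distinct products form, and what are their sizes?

Two products: 131 bp, 84 bp

The forward primer TTAATCA matches the top strand at positions 74–80, 121–127.
The reverse primer's reverse complement is ACCACGG, matching at positions 198–204.
Each forward site pairs with the reverse site to give a product ending at position 204: sizes 131, 84 bp.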